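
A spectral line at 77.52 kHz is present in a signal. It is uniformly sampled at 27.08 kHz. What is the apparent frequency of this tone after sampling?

3.72 kHz

77.52 kHz mod fs = 23.36 kHz.
23.36 kHz > fs/2 = 13.54 kHz, folds to fs − 23.36 kHz = 3.72 kHz.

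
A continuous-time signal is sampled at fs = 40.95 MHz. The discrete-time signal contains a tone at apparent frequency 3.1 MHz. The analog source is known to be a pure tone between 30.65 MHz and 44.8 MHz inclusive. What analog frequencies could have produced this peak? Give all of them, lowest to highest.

37.85 MHz, 44.05 MHz

Frequencies that alias to 3.1 MHz are k·fs ± 3.1 MHz for integer k ≥ 0.
k=0: 3.1 MHz.
k=1: 37.85 MHz, 44.05 MHz.
k=2: 78.8 MHz, 85 MHz.
Within [30.65 MHz, 44.8 MHz]: 37.85 MHz, 44.05 MHz.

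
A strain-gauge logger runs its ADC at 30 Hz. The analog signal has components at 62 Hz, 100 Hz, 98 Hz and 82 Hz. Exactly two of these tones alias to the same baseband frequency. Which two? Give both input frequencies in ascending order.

82 Hz, 98 Hz

fs/2 = 15 Hz.
62 Hz mod fs = 2 Hz.
2 Hz ≤ fs/2 = 15 Hz, appears at 2 Hz.
100 Hz mod fs = 10 Hz.
10 Hz ≤ fs/2 = 15 Hz, appears at 10 Hz.
98 Hz mod fs = 8 Hz.
8 Hz ≤ fs/2 = 15 Hz, appears at 8 Hz.
82 Hz mod fs = 22 Hz.
22 Hz > fs/2 = 15 Hz, folds to fs − 22 Hz = 8 Hz.
82 Hz and 98 Hz both map to 8 Hz.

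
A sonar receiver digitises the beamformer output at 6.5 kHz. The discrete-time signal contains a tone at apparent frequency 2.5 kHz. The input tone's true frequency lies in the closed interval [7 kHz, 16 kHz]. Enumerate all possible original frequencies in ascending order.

Frequencies that alias to 2.5 kHz are k·fs ± 2.5 kHz for integer k ≥ 0.
k=0: 2.5 kHz.
k=1: 4 kHz, 9 kHz.
k=2: 10.5 kHz, 15.5 kHz.
k=3: 17 kHz, 22 kHz.
Within [7 kHz, 16 kHz]: 9 kHz, 10.5 kHz, 15.5 kHz.

9 kHz, 10.5 kHz, 15.5 kHz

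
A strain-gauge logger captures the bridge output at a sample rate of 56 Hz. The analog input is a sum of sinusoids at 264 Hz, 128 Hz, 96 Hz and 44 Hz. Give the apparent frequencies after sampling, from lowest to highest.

12 Hz, 16 Hz

fs/2 = 28 Hz.
264 Hz mod fs = 40 Hz.
40 Hz > fs/2 = 28 Hz, folds to fs − 40 Hz = 16 Hz.
128 Hz mod fs = 16 Hz.
16 Hz ≤ fs/2 = 28 Hz, appears at 16 Hz.
96 Hz mod fs = 40 Hz.
40 Hz > fs/2 = 28 Hz, folds to fs − 40 Hz = 16 Hz.
44 Hz > fs/2 = 28 Hz, folds to fs − 44 Hz = 12 Hz.
Distinct values: {12 Hz, 16 Hz}.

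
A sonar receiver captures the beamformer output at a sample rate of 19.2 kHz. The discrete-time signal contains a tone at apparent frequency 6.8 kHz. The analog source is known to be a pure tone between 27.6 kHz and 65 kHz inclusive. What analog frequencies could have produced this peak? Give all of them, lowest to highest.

31.6 kHz, 45.2 kHz, 50.8 kHz, 64.4 kHz

Frequencies that alias to 6.8 kHz are k·fs ± 6.8 kHz for integer k ≥ 0.
k=0: 6.8 kHz.
k=1: 12.4 kHz, 26 kHz.
k=2: 31.6 kHz, 45.2 kHz.
k=3: 50.8 kHz, 64.4 kHz.
k=4: 70 kHz, 83.6 kHz.
Within [27.6 kHz, 65 kHz]: 31.6 kHz, 45.2 kHz, 50.8 kHz, 64.4 kHz.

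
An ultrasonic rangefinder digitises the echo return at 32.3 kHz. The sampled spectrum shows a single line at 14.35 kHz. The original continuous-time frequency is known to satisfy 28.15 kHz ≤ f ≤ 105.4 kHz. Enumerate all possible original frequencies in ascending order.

46.65 kHz, 50.25 kHz, 78.95 kHz, 82.55 kHz

Frequencies that alias to 14.35 kHz are k·fs ± 14.35 kHz for integer k ≥ 0.
k=0: 14.35 kHz.
k=1: 17.95 kHz, 46.65 kHz.
k=2: 50.25 kHz, 78.95 kHz.
k=3: 82.55 kHz, 111.25 kHz.
k=4: 114.85 kHz, 143.55 kHz.
Within [28.15 kHz, 105.4 kHz]: 46.65 kHz, 50.25 kHz, 78.95 kHz, 82.55 kHz.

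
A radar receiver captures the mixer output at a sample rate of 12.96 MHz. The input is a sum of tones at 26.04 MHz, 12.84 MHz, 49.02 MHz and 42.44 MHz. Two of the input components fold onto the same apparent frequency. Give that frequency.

fs/2 = 6.48 MHz.
26.04 MHz mod fs = 0.12 MHz.
0.12 MHz ≤ fs/2 = 6.48 MHz, appears at 0.12 MHz.
12.84 MHz > fs/2 = 6.48 MHz, folds to fs − 12.84 MHz = 0.12 MHz.
49.02 MHz mod fs = 10.14 MHz.
10.14 MHz > fs/2 = 6.48 MHz, folds to fs − 10.14 MHz = 2.82 MHz.
42.44 MHz mod fs = 3.56 MHz.
3.56 MHz ≤ fs/2 = 6.48 MHz, appears at 3.56 MHz.
12.84 MHz and 26.04 MHz both map to 0.12 MHz.

0.12 MHz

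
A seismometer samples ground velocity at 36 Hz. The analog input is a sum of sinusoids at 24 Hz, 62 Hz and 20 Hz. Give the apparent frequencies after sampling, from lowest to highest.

10 Hz, 12 Hz, 16 Hz

fs/2 = 18 Hz.
24 Hz > fs/2 = 18 Hz, folds to fs − 24 Hz = 12 Hz.
62 Hz mod fs = 26 Hz.
26 Hz > fs/2 = 18 Hz, folds to fs − 26 Hz = 10 Hz.
20 Hz > fs/2 = 18 Hz, folds to fs − 20 Hz = 16 Hz.
Distinct values: {10 Hz, 12 Hz, 16 Hz}.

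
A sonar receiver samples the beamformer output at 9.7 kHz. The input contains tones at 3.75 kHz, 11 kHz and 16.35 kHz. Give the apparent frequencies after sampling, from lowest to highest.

1.3 kHz, 3.05 kHz, 3.75 kHz

fs/2 = 4.85 kHz.
3.75 kHz ≤ fs/2 = 4.85 kHz, passes unchanged.
11 kHz mod fs = 1.3 kHz.
1.3 kHz ≤ fs/2 = 4.85 kHz, appears at 1.3 kHz.
16.35 kHz mod fs = 6.65 kHz.
6.65 kHz > fs/2 = 4.85 kHz, folds to fs − 6.65 kHz = 3.05 kHz.
Distinct values: {1.3 kHz, 3.05 kHz, 3.75 kHz}.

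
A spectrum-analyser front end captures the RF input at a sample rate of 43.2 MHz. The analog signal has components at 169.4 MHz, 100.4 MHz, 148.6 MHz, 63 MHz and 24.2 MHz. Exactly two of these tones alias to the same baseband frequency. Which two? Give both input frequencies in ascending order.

fs/2 = 21.6 MHz.
169.4 MHz mod fs = 39.8 MHz.
39.8 MHz > fs/2 = 21.6 MHz, folds to fs − 39.8 MHz = 3.4 MHz.
100.4 MHz mod fs = 14 MHz.
14 MHz ≤ fs/2 = 21.6 MHz, appears at 14 MHz.
148.6 MHz mod fs = 19 MHz.
19 MHz ≤ fs/2 = 21.6 MHz, appears at 19 MHz.
63 MHz mod fs = 19.8 MHz.
19.8 MHz ≤ fs/2 = 21.6 MHz, appears at 19.8 MHz.
24.2 MHz > fs/2 = 21.6 MHz, folds to fs − 24.2 MHz = 19 MHz.
24.2 MHz and 148.6 MHz both map to 19 MHz.

24.2 MHz, 148.6 MHz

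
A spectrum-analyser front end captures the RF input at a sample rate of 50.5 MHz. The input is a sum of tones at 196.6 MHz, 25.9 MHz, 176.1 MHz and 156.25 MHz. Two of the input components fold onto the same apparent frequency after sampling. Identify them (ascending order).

fs/2 = 25.25 MHz.
196.6 MHz mod fs = 45.1 MHz.
45.1 MHz > fs/2 = 25.25 MHz, folds to fs − 45.1 MHz = 5.4 MHz.
25.9 MHz > fs/2 = 25.25 MHz, folds to fs − 25.9 MHz = 24.6 MHz.
176.1 MHz mod fs = 24.6 MHz.
24.6 MHz ≤ fs/2 = 25.25 MHz, appears at 24.6 MHz.
156.25 MHz mod fs = 4.75 MHz.
4.75 MHz ≤ fs/2 = 25.25 MHz, appears at 4.75 MHz.
25.9 MHz and 176.1 MHz both map to 24.6 MHz.

25.9 MHz, 176.1 MHz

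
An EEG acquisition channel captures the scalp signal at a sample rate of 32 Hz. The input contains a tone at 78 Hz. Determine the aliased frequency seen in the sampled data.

78 Hz mod fs = 14 Hz.
14 Hz ≤ fs/2 = 16 Hz, appears at 14 Hz.

14 Hz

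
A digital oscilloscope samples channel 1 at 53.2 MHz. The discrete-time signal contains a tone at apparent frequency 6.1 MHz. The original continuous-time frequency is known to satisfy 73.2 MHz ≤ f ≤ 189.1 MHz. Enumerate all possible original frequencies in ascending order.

Frequencies that alias to 6.1 MHz are k·fs ± 6.1 MHz for integer k ≥ 0.
k=0: 6.1 MHz.
k=1: 47.1 MHz, 59.3 MHz.
k=2: 100.3 MHz, 112.5 MHz.
k=3: 153.5 MHz, 165.7 MHz.
k=4: 206.7 MHz, 218.9 MHz.
Within [73.2 MHz, 189.1 MHz]: 100.3 MHz, 112.5 MHz, 153.5 MHz, 165.7 MHz.

100.3 MHz, 112.5 MHz, 153.5 MHz, 165.7 MHz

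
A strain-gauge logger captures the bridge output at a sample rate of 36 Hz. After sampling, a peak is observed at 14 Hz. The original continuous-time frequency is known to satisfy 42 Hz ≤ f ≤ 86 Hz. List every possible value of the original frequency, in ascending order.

50 Hz, 58 Hz, 86 Hz

Frequencies that alias to 14 Hz are k·fs ± 14 Hz for integer k ≥ 0.
k=0: 14 Hz.
k=1: 22 Hz, 50 Hz.
k=2: 58 Hz, 86 Hz.
k=3: 94 Hz, 122 Hz.
Within [42 Hz, 86 Hz]: 50 Hz, 58 Hz, 86 Hz.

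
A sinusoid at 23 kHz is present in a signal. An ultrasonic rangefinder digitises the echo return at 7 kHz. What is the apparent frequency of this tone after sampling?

2 kHz

23 kHz mod fs = 2 kHz.
2 kHz ≤ fs/2 = 3.5 kHz, appears at 2 kHz.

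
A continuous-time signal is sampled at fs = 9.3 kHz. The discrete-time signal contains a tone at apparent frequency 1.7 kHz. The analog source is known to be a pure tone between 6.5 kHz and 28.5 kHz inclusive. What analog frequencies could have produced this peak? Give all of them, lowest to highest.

Frequencies that alias to 1.7 kHz are k·fs ± 1.7 kHz for integer k ≥ 0.
k=0: 1.7 kHz.
k=1: 7.6 kHz, 11 kHz.
k=2: 16.9 kHz, 20.3 kHz.
k=3: 26.2 kHz, 29.6 kHz.
k=4: 35.5 kHz, 38.9 kHz.
Within [6.5 kHz, 28.5 kHz]: 7.6 kHz, 11 kHz, 16.9 kHz, 20.3 kHz, 26.2 kHz.

7.6 kHz, 11 kHz, 16.9 kHz, 20.3 kHz, 26.2 kHz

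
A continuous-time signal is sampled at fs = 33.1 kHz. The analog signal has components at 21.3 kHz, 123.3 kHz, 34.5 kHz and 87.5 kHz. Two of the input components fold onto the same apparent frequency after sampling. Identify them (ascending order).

21.3 kHz, 87.5 kHz

fs/2 = 16.55 kHz.
21.3 kHz > fs/2 = 16.55 kHz, folds to fs − 21.3 kHz = 11.8 kHz.
123.3 kHz mod fs = 24 kHz.
24 kHz > fs/2 = 16.55 kHz, folds to fs − 24 kHz = 9.1 kHz.
34.5 kHz mod fs = 1.4 kHz.
1.4 kHz ≤ fs/2 = 16.55 kHz, appears at 1.4 kHz.
87.5 kHz mod fs = 21.3 kHz.
21.3 kHz > fs/2 = 16.55 kHz, folds to fs − 21.3 kHz = 11.8 kHz.
21.3 kHz and 87.5 kHz both map to 11.8 kHz.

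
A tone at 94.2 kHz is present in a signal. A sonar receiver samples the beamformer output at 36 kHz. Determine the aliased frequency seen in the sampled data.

13.8 kHz

94.2 kHz mod fs = 22.2 kHz.
22.2 kHz > fs/2 = 18 kHz, folds to fs − 22.2 kHz = 13.8 kHz.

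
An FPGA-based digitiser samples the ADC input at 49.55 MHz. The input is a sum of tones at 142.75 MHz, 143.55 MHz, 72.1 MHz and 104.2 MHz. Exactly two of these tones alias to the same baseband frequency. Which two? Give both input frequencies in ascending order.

104.2 MHz, 143.55 MHz

fs/2 = 24.775 MHz.
142.75 MHz mod fs = 43.65 MHz.
43.65 MHz > fs/2 = 24.775 MHz, folds to fs − 43.65 MHz = 5.9 MHz.
143.55 MHz mod fs = 44.45 MHz.
44.45 MHz > fs/2 = 24.775 MHz, folds to fs − 44.45 MHz = 5.1 MHz.
72.1 MHz mod fs = 22.55 MHz.
22.55 MHz ≤ fs/2 = 24.775 MHz, appears at 22.55 MHz.
104.2 MHz mod fs = 5.1 MHz.
5.1 MHz ≤ fs/2 = 24.775 MHz, appears at 5.1 MHz.
104.2 MHz and 143.55 MHz both map to 5.1 MHz.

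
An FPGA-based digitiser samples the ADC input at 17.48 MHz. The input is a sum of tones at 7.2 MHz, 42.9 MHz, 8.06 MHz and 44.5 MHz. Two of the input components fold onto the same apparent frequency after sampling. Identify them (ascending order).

42.9 MHz, 44.5 MHz

fs/2 = 8.74 MHz.
7.2 MHz ≤ fs/2 = 8.74 MHz, passes unchanged.
42.9 MHz mod fs = 7.94 MHz.
7.94 MHz ≤ fs/2 = 8.74 MHz, appears at 7.94 MHz.
8.06 MHz ≤ fs/2 = 8.74 MHz, passes unchanged.
44.5 MHz mod fs = 9.54 MHz.
9.54 MHz > fs/2 = 8.74 MHz, folds to fs − 9.54 MHz = 7.94 MHz.
42.9 MHz and 44.5 MHz both map to 7.94 MHz.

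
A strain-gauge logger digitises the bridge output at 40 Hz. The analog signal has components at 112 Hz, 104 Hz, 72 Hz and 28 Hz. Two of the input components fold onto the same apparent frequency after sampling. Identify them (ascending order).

fs/2 = 20 Hz.
112 Hz mod fs = 32 Hz.
32 Hz > fs/2 = 20 Hz, folds to fs − 32 Hz = 8 Hz.
104 Hz mod fs = 24 Hz.
24 Hz > fs/2 = 20 Hz, folds to fs − 24 Hz = 16 Hz.
72 Hz mod fs = 32 Hz.
32 Hz > fs/2 = 20 Hz, folds to fs − 32 Hz = 8 Hz.
28 Hz > fs/2 = 20 Hz, folds to fs − 28 Hz = 12 Hz.
72 Hz and 112 Hz both map to 8 Hz.

72 Hz, 112 Hz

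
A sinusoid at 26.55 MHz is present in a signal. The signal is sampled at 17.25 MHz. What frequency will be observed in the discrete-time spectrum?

7.95 MHz

26.55 MHz mod fs = 9.3 MHz.
9.3 MHz > fs/2 = 8.625 MHz, folds to fs − 9.3 MHz = 7.95 MHz.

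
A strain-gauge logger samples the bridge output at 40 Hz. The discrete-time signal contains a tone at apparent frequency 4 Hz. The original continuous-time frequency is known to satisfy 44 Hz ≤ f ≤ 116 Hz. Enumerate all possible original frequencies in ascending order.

44 Hz, 76 Hz, 84 Hz, 116 Hz

Frequencies that alias to 4 Hz are k·fs ± 4 Hz for integer k ≥ 0.
k=0: 4 Hz.
k=1: 36 Hz, 44 Hz.
k=2: 76 Hz, 84 Hz.
k=3: 116 Hz, 124 Hz.
k=4: 156 Hz, 164 Hz.
Within [44 Hz, 116 Hz]: 44 Hz, 76 Hz, 84 Hz, 116 Hz.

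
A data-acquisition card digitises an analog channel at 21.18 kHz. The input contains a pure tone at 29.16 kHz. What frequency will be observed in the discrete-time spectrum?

7.98 kHz

29.16 kHz mod fs = 7.98 kHz.
7.98 kHz ≤ fs/2 = 10.59 kHz, appears at 7.98 kHz.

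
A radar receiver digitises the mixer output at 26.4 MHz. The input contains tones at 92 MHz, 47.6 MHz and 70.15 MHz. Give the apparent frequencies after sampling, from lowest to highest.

5.2 MHz, 9.05 MHz, 12.8 MHz

fs/2 = 13.2 MHz.
92 MHz mod fs = 12.8 MHz.
12.8 MHz ≤ fs/2 = 13.2 MHz, appears at 12.8 MHz.
47.6 MHz mod fs = 21.2 MHz.
21.2 MHz > fs/2 = 13.2 MHz, folds to fs − 21.2 MHz = 5.2 MHz.
70.15 MHz mod fs = 17.35 MHz.
17.35 MHz > fs/2 = 13.2 MHz, folds to fs − 17.35 MHz = 9.05 MHz.
Distinct values: {5.2 MHz, 9.05 MHz, 12.8 MHz}.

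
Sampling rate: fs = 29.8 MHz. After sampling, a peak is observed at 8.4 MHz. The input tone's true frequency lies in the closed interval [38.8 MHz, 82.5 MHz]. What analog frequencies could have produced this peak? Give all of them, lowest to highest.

51.2 MHz, 68 MHz, 81 MHz

Frequencies that alias to 8.4 MHz are k·fs ± 8.4 MHz for integer k ≥ 0.
k=0: 8.4 MHz.
k=1: 21.4 MHz, 38.2 MHz.
k=2: 51.2 MHz, 68 MHz.
k=3: 81 MHz, 97.8 MHz.
k=4: 110.8 MHz, 127.6 MHz.
Within [38.8 MHz, 82.5 MHz]: 51.2 MHz, 68 MHz, 81 MHz.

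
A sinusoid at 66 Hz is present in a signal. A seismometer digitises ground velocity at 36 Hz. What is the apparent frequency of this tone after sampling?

6 Hz

66 Hz mod fs = 30 Hz.
30 Hz > fs/2 = 18 Hz, folds to fs − 30 Hz = 6 Hz.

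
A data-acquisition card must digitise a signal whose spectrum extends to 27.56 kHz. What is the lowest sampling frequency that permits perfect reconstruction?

55.12 kHz

Nyquist rate = 2 × 27.56 kHz = 55.12 kHz.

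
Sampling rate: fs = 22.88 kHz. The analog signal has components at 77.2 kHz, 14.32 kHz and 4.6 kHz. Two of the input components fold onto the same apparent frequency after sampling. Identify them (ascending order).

14.32 kHz, 77.2 kHz

fs/2 = 11.44 kHz.
77.2 kHz mod fs = 8.56 kHz.
8.56 kHz ≤ fs/2 = 11.44 kHz, appears at 8.56 kHz.
14.32 kHz > fs/2 = 11.44 kHz, folds to fs − 14.32 kHz = 8.56 kHz.
4.6 kHz ≤ fs/2 = 11.44 kHz, passes unchanged.
14.32 kHz and 77.2 kHz both map to 8.56 kHz.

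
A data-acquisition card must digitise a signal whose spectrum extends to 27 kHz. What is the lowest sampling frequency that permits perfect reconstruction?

Nyquist rate = 2 × 27 kHz = 54 kHz.

54 kHz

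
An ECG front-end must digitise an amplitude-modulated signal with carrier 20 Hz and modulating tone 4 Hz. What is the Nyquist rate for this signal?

AM sidebands sit at fc ± fm = 16 Hz and 24 Hz.
Highest-frequency component: 24 Hz.
Nyquist rate = 2 × 24 Hz = 48 Hz.

48 Hz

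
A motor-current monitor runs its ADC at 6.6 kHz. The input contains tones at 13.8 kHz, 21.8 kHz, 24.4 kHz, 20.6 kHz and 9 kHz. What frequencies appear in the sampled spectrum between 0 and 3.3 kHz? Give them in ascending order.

fs/2 = 3.3 kHz.
13.8 kHz mod fs = 0.6 kHz.
0.6 kHz ≤ fs/2 = 3.3 kHz, appears at 0.6 kHz.
21.8 kHz mod fs = 2 kHz.
2 kHz ≤ fs/2 = 3.3 kHz, appears at 2 kHz.
24.4 kHz mod fs = 4.6 kHz.
4.6 kHz > fs/2 = 3.3 kHz, folds to fs − 4.6 kHz = 2 kHz.
20.6 kHz mod fs = 0.8 kHz.
0.8 kHz ≤ fs/2 = 3.3 kHz, appears at 0.8 kHz.
9 kHz mod fs = 2.4 kHz.
2.4 kHz ≤ fs/2 = 3.3 kHz, appears at 2.4 kHz.
Distinct values: {0.6 kHz, 0.8 kHz, 2 kHz, 2.4 kHz}.

0.6 kHz, 0.8 kHz, 2 kHz, 2.4 kHz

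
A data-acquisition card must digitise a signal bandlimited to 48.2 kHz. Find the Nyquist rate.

96.4 kHz

Nyquist rate = 2 × 48.2 kHz = 96.4 kHz.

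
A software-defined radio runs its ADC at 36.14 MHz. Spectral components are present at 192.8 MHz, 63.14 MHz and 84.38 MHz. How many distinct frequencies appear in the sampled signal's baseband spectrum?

2

fs/2 = 18.07 MHz.
192.8 MHz mod fs = 12.1 MHz.
12.1 MHz ≤ fs/2 = 18.07 MHz, appears at 12.1 MHz.
63.14 MHz mod fs = 27 MHz.
27 MHz > fs/2 = 18.07 MHz, folds to fs − 27 MHz = 9.14 MHz.
84.38 MHz mod fs = 12.1 MHz.
12.1 MHz ≤ fs/2 = 18.07 MHz, appears at 12.1 MHz.
Distinct values: {9.14 MHz, 12.1 MHz} → 2.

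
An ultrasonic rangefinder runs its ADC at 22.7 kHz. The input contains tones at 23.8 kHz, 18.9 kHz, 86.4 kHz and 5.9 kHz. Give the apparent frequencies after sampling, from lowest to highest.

1.1 kHz, 3.8 kHz, 4.4 kHz, 5.9 kHz

fs/2 = 11.35 kHz.
23.8 kHz mod fs = 1.1 kHz.
1.1 kHz ≤ fs/2 = 11.35 kHz, appears at 1.1 kHz.
18.9 kHz > fs/2 = 11.35 kHz, folds to fs − 18.9 kHz = 3.8 kHz.
86.4 kHz mod fs = 18.3 kHz.
18.3 kHz > fs/2 = 11.35 kHz, folds to fs − 18.3 kHz = 4.4 kHz.
5.9 kHz ≤ fs/2 = 11.35 kHz, passes unchanged.
Distinct values: {1.1 kHz, 3.8 kHz, 4.4 kHz, 5.9 kHz}.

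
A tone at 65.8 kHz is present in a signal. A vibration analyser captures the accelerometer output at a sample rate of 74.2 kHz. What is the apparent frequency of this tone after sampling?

8.4 kHz

65.8 kHz > fs/2 = 37.1 kHz, folds to fs − 65.8 kHz = 8.4 kHz.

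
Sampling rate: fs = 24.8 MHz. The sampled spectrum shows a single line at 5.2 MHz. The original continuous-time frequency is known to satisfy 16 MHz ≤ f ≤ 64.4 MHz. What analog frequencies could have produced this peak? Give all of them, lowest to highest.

19.6 MHz, 30 MHz, 44.4 MHz, 54.8 MHz

Frequencies that alias to 5.2 MHz are k·fs ± 5.2 MHz for integer k ≥ 0.
k=0: 5.2 MHz.
k=1: 19.6 MHz, 30 MHz.
k=2: 44.4 MHz, 54.8 MHz.
k=3: 69.2 MHz, 79.6 MHz.
Within [16 MHz, 64.4 MHz]: 19.6 MHz, 30 MHz, 44.4 MHz, 54.8 MHz.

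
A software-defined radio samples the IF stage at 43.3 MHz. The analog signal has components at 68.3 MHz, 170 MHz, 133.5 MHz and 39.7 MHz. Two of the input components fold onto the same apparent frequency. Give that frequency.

3.6 MHz

fs/2 = 21.65 MHz.
68.3 MHz mod fs = 25 MHz.
25 MHz > fs/2 = 21.65 MHz, folds to fs − 25 MHz = 18.3 MHz.
170 MHz mod fs = 40.1 MHz.
40.1 MHz > fs/2 = 21.65 MHz, folds to fs − 40.1 MHz = 3.2 MHz.
133.5 MHz mod fs = 3.6 MHz.
3.6 MHz ≤ fs/2 = 21.65 MHz, appears at 3.6 MHz.
39.7 MHz > fs/2 = 21.65 MHz, folds to fs − 39.7 MHz = 3.6 MHz.
39.7 MHz and 133.5 MHz both map to 3.6 MHz.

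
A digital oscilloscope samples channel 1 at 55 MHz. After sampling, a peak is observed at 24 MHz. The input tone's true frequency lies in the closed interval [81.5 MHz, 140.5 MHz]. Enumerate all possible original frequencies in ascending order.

Frequencies that alias to 24 MHz are k·fs ± 24 MHz for integer k ≥ 0.
k=0: 24 MHz.
k=1: 31 MHz, 79 MHz.
k=2: 86 MHz, 134 MHz.
k=3: 141 MHz, 189 MHz.
Within [81.5 MHz, 140.5 MHz]: 86 MHz, 134 MHz.

86 MHz, 134 MHz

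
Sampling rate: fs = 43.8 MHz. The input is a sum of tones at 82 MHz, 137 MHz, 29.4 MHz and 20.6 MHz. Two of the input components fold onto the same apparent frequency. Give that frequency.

fs/2 = 21.9 MHz.
82 MHz mod fs = 38.2 MHz.
38.2 MHz > fs/2 = 21.9 MHz, folds to fs − 38.2 MHz = 5.6 MHz.
137 MHz mod fs = 5.6 MHz.
5.6 MHz ≤ fs/2 = 21.9 MHz, appears at 5.6 MHz.
29.4 MHz > fs/2 = 21.9 MHz, folds to fs − 29.4 MHz = 14.4 MHz.
20.6 MHz ≤ fs/2 = 21.9 MHz, passes unchanged.
82 MHz and 137 MHz both map to 5.6 MHz.

5.6 MHz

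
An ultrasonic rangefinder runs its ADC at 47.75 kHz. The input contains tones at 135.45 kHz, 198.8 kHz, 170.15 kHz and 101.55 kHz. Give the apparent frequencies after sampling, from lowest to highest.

fs/2 = 23.875 kHz.
135.45 kHz mod fs = 39.95 kHz.
39.95 kHz > fs/2 = 23.875 kHz, folds to fs − 39.95 kHz = 7.8 kHz.
198.8 kHz mod fs = 7.8 kHz.
7.8 kHz ≤ fs/2 = 23.875 kHz, appears at 7.8 kHz.
170.15 kHz mod fs = 26.9 kHz.
26.9 kHz > fs/2 = 23.875 kHz, folds to fs − 26.9 kHz = 20.85 kHz.
101.55 kHz mod fs = 6.05 kHz.
6.05 kHz ≤ fs/2 = 23.875 kHz, appears at 6.05 kHz.
Distinct values: {6.05 kHz, 7.8 kHz, 20.85 kHz}.

6.05 kHz, 7.8 kHz, 20.85 kHz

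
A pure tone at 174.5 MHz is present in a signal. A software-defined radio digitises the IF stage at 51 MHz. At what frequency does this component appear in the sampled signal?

21.5 MHz

174.5 MHz mod fs = 21.5 MHz.
21.5 MHz ≤ fs/2 = 25.5 MHz, appears at 21.5 MHz.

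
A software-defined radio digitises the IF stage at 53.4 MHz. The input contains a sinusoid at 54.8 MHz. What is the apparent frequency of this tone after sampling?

1.4 MHz

54.8 MHz mod fs = 1.4 MHz.
1.4 MHz ≤ fs/2 = 26.7 MHz, appears at 1.4 MHz.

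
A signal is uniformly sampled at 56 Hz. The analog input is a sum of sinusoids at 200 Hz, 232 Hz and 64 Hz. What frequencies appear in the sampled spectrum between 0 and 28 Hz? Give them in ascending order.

fs/2 = 28 Hz.
200 Hz mod fs = 32 Hz.
32 Hz > fs/2 = 28 Hz, folds to fs − 32 Hz = 24 Hz.
232 Hz mod fs = 8 Hz.
8 Hz ≤ fs/2 = 28 Hz, appears at 8 Hz.
64 Hz mod fs = 8 Hz.
8 Hz ≤ fs/2 = 28 Hz, appears at 8 Hz.
Distinct values: {8 Hz, 24 Hz}.

8 Hz, 24 Hz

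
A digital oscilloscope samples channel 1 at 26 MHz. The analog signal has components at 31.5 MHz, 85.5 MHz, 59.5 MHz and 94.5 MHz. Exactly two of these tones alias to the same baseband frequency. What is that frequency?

fs/2 = 13 MHz.
31.5 MHz mod fs = 5.5 MHz.
5.5 MHz ≤ fs/2 = 13 MHz, appears at 5.5 MHz.
85.5 MHz mod fs = 7.5 MHz.
7.5 MHz ≤ fs/2 = 13 MHz, appears at 7.5 MHz.
59.5 MHz mod fs = 7.5 MHz.
7.5 MHz ≤ fs/2 = 13 MHz, appears at 7.5 MHz.
94.5 MHz mod fs = 16.5 MHz.
16.5 MHz > fs/2 = 13 MHz, folds to fs − 16.5 MHz = 9.5 MHz.
59.5 MHz and 85.5 MHz both map to 7.5 MHz.

7.5 MHz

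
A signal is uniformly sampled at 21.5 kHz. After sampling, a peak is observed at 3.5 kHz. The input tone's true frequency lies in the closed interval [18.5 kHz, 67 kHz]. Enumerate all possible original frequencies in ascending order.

Frequencies that alias to 3.5 kHz are k·fs ± 3.5 kHz for integer k ≥ 0.
k=0: 3.5 kHz.
k=1: 18 kHz, 25 kHz.
k=2: 39.5 kHz, 46.5 kHz.
k=3: 61 kHz, 68 kHz.
k=4: 82.5 kHz, 89.5 kHz.
Within [18.5 kHz, 67 kHz]: 25 kHz, 39.5 kHz, 46.5 kHz, 61 kHz.

25 kHz, 39.5 kHz, 46.5 kHz, 61 kHz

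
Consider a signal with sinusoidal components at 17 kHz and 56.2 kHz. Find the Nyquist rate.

Highest-frequency component: 56.2 kHz.
Nyquist rate = 2 × 56.2 kHz = 112.4 kHz.

112.4 kHz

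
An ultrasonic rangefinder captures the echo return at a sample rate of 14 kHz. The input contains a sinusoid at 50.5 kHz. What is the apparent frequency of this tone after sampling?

50.5 kHz mod fs = 8.5 kHz.
8.5 kHz > fs/2 = 7 kHz, folds to fs − 8.5 kHz = 5.5 kHz.

5.5 kHz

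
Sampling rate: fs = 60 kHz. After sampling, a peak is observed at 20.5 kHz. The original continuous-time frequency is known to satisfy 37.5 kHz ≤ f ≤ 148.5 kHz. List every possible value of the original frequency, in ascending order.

39.5 kHz, 80.5 kHz, 99.5 kHz, 140.5 kHz

Frequencies that alias to 20.5 kHz are k·fs ± 20.5 kHz for integer k ≥ 0.
k=0: 20.5 kHz.
k=1: 39.5 kHz, 80.5 kHz.
k=2: 99.5 kHz, 140.5 kHz.
k=3: 159.5 kHz, 200.5 kHz.
Within [37.5 kHz, 148.5 kHz]: 39.5 kHz, 80.5 kHz, 99.5 kHz, 140.5 kHz.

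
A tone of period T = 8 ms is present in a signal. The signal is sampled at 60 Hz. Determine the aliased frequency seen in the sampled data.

T = 8 ms → f = 1/T = 125 Hz.
125 Hz mod fs = 5 Hz.
5 Hz ≤ fs/2 = 30 Hz, appears at 5 Hz.

5 Hz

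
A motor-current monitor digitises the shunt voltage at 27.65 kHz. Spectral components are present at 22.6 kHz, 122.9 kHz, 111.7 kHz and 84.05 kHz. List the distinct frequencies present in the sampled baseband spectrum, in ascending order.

1.1 kHz, 5.05 kHz, 12.3 kHz

fs/2 = 13.825 kHz.
22.6 kHz > fs/2 = 13.825 kHz, folds to fs − 22.6 kHz = 5.05 kHz.
122.9 kHz mod fs = 12.3 kHz.
12.3 kHz ≤ fs/2 = 13.825 kHz, appears at 12.3 kHz.
111.7 kHz mod fs = 1.1 kHz.
1.1 kHz ≤ fs/2 = 13.825 kHz, appears at 1.1 kHz.
84.05 kHz mod fs = 1.1 kHz.
1.1 kHz ≤ fs/2 = 13.825 kHz, appears at 1.1 kHz.
Distinct values: {1.1 kHz, 5.05 kHz, 12.3 kHz}.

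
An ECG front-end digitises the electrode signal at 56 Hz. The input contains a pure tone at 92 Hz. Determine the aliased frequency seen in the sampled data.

20 Hz

92 Hz mod fs = 36 Hz.
36 Hz > fs/2 = 28 Hz, folds to fs − 36 Hz = 20 Hz.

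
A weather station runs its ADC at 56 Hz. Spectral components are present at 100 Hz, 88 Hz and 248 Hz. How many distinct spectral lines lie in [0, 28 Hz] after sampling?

2

fs/2 = 28 Hz.
100 Hz mod fs = 44 Hz.
44 Hz > fs/2 = 28 Hz, folds to fs − 44 Hz = 12 Hz.
88 Hz mod fs = 32 Hz.
32 Hz > fs/2 = 28 Hz, folds to fs − 32 Hz = 24 Hz.
248 Hz mod fs = 24 Hz.
24 Hz ≤ fs/2 = 28 Hz, appears at 24 Hz.
Distinct values: {12 Hz, 24 Hz} → 2.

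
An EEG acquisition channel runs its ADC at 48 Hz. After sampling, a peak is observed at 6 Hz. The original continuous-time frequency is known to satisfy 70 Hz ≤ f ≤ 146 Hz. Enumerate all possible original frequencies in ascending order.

Frequencies that alias to 6 Hz are k·fs ± 6 Hz for integer k ≥ 0.
k=0: 6 Hz.
k=1: 42 Hz, 54 Hz.
k=2: 90 Hz, 102 Hz.
k=3: 138 Hz, 150 Hz.
k=4: 186 Hz, 198 Hz.
Within [70 Hz, 146 Hz]: 90 Hz, 102 Hz, 138 Hz.

90 Hz, 102 Hz, 138 Hz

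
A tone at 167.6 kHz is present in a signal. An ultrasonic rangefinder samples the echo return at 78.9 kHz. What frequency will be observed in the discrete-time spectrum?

167.6 kHz mod fs = 9.8 kHz.
9.8 kHz ≤ fs/2 = 39.45 kHz, appears at 9.8 kHz.

9.8 kHz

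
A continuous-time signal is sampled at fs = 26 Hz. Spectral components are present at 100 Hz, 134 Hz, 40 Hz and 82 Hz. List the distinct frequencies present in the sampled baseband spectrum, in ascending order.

4 Hz, 12 Hz

fs/2 = 13 Hz.
100 Hz mod fs = 22 Hz.
22 Hz > fs/2 = 13 Hz, folds to fs − 22 Hz = 4 Hz.
134 Hz mod fs = 4 Hz.
4 Hz ≤ fs/2 = 13 Hz, appears at 4 Hz.
40 Hz mod fs = 14 Hz.
14 Hz > fs/2 = 13 Hz, folds to fs − 14 Hz = 12 Hz.
82 Hz mod fs = 4 Hz.
4 Hz ≤ fs/2 = 13 Hz, appears at 4 Hz.
Distinct values: {4 Hz, 12 Hz}.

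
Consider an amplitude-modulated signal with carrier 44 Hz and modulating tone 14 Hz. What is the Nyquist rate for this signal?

AM sidebands sit at fc ± fm = 30 Hz and 58 Hz.
Highest-frequency component: 58 Hz.
Nyquist rate = 2 × 58 Hz = 116 Hz.

116 Hz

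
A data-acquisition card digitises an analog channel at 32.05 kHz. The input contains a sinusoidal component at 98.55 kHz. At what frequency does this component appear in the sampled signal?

98.55 kHz mod fs = 2.4 kHz.
2.4 kHz ≤ fs/2 = 16.025 kHz, appears at 2.4 kHz.

2.4 kHz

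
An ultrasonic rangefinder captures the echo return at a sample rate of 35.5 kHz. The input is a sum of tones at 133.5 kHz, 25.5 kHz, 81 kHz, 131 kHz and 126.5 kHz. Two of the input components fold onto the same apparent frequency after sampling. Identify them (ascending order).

fs/2 = 17.75 kHz.
133.5 kHz mod fs = 27 kHz.
27 kHz > fs/2 = 17.75 kHz, folds to fs − 27 kHz = 8.5 kHz.
25.5 kHz > fs/2 = 17.75 kHz, folds to fs − 25.5 kHz = 10 kHz.
81 kHz mod fs = 10 kHz.
10 kHz ≤ fs/2 = 17.75 kHz, appears at 10 kHz.
131 kHz mod fs = 24.5 kHz.
24.5 kHz > fs/2 = 17.75 kHz, folds to fs − 24.5 kHz = 11 kHz.
126.5 kHz mod fs = 20 kHz.
20 kHz > fs/2 = 17.75 kHz, folds to fs − 20 kHz = 15.5 kHz.
25.5 kHz and 81 kHz both map to 10 kHz.

25.5 kHz, 81 kHz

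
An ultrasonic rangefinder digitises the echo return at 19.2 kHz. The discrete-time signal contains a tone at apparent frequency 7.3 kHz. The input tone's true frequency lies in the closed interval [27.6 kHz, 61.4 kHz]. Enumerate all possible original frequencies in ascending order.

Frequencies that alias to 7.3 kHz are k·fs ± 7.3 kHz for integer k ≥ 0.
k=0: 7.3 kHz.
k=1: 11.9 kHz, 26.5 kHz.
k=2: 31.1 kHz, 45.7 kHz.
k=3: 50.3 kHz, 64.9 kHz.
k=4: 69.5 kHz, 84.1 kHz.
Within [27.6 kHz, 61.4 kHz]: 31.1 kHz, 45.7 kHz, 50.3 kHz.

31.1 kHz, 45.7 kHz, 50.3 kHz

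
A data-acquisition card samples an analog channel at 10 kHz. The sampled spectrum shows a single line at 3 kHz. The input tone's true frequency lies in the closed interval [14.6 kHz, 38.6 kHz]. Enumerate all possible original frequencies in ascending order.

17 kHz, 23 kHz, 27 kHz, 33 kHz, 37 kHz

Frequencies that alias to 3 kHz are k·fs ± 3 kHz for integer k ≥ 0.
k=0: 3 kHz.
k=1: 7 kHz, 13 kHz.
k=2: 17 kHz, 23 kHz.
k=3: 27 kHz, 33 kHz.
k=4: 37 kHz, 43 kHz.
k=5: 47 kHz, 53 kHz.
Within [14.6 kHz, 38.6 kHz]: 17 kHz, 23 kHz, 27 kHz, 33 kHz, 37 kHz.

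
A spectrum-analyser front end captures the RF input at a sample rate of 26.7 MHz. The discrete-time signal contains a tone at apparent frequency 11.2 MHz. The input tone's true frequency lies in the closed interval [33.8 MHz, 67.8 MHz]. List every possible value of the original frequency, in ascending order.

Frequencies that alias to 11.2 MHz are k·fs ± 11.2 MHz for integer k ≥ 0.
k=0: 11.2 MHz.
k=1: 15.5 MHz, 37.9 MHz.
k=2: 42.2 MHz, 64.6 MHz.
k=3: 68.9 MHz, 91.3 MHz.
Within [33.8 MHz, 67.8 MHz]: 37.9 MHz, 42.2 MHz, 64.6 MHz.

37.9 MHz, 42.2 MHz, 64.6 MHz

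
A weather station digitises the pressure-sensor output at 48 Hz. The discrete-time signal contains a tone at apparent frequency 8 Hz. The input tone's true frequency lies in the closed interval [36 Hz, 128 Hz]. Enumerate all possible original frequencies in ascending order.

40 Hz, 56 Hz, 88 Hz, 104 Hz

Frequencies that alias to 8 Hz are k·fs ± 8 Hz for integer k ≥ 0.
k=0: 8 Hz.
k=1: 40 Hz, 56 Hz.
k=2: 88 Hz, 104 Hz.
k=3: 136 Hz, 152 Hz.
Within [36 Hz, 128 Hz]: 40 Hz, 56 Hz, 88 Hz, 104 Hz.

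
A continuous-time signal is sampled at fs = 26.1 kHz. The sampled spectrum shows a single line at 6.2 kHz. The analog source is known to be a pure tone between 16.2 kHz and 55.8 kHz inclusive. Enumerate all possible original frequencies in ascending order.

Frequencies that alias to 6.2 kHz are k·fs ± 6.2 kHz for integer k ≥ 0.
k=0: 6.2 kHz.
k=1: 19.9 kHz, 32.3 kHz.
k=2: 46 kHz, 58.4 kHz.
k=3: 72.1 kHz, 84.5 kHz.
Within [16.2 kHz, 55.8 kHz]: 19.9 kHz, 32.3 kHz, 46 kHz.

19.9 kHz, 32.3 kHz, 46 kHz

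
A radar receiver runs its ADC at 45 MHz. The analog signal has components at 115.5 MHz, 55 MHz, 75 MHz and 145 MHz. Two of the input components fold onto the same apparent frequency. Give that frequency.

10 MHz

fs/2 = 22.5 MHz.
115.5 MHz mod fs = 25.5 MHz.
25.5 MHz > fs/2 = 22.5 MHz, folds to fs − 25.5 MHz = 19.5 MHz.
55 MHz mod fs = 10 MHz.
10 MHz ≤ fs/2 = 22.5 MHz, appears at 10 MHz.
75 MHz mod fs = 30 MHz.
30 MHz > fs/2 = 22.5 MHz, folds to fs − 30 MHz = 15 MHz.
145 MHz mod fs = 10 MHz.
10 MHz ≤ fs/2 = 22.5 MHz, appears at 10 MHz.
55 MHz and 145 MHz both map to 10 MHz.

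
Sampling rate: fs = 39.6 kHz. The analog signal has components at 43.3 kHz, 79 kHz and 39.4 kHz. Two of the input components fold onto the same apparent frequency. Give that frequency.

fs/2 = 19.8 kHz.
43.3 kHz mod fs = 3.7 kHz.
3.7 kHz ≤ fs/2 = 19.8 kHz, appears at 3.7 kHz.
79 kHz mod fs = 39.4 kHz.
39.4 kHz > fs/2 = 19.8 kHz, folds to fs − 39.4 kHz = 0.2 kHz.
39.4 kHz > fs/2 = 19.8 kHz, folds to fs − 39.4 kHz = 0.2 kHz.
39.4 kHz and 79 kHz both map to 0.2 kHz.

0.2 kHz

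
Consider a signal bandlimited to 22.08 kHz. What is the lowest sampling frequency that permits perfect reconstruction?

Nyquist rate = 2 × 22.08 kHz = 44.16 kHz.

44.16 kHz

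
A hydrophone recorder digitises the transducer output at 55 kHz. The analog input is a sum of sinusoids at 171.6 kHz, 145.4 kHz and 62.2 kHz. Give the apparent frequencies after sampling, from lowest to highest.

fs/2 = 27.5 kHz.
171.6 kHz mod fs = 6.6 kHz.
6.6 kHz ≤ fs/2 = 27.5 kHz, appears at 6.6 kHz.
145.4 kHz mod fs = 35.4 kHz.
35.4 kHz > fs/2 = 27.5 kHz, folds to fs − 35.4 kHz = 19.6 kHz.
62.2 kHz mod fs = 7.2 kHz.
7.2 kHz ≤ fs/2 = 27.5 kHz, appears at 7.2 kHz.
Distinct values: {6.6 kHz, 7.2 kHz, 19.6 kHz}.

6.6 kHz, 7.2 kHz, 19.6 kHz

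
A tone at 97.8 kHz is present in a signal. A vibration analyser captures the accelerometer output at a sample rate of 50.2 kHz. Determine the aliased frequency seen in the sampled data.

2.6 kHz

97.8 kHz mod fs = 47.6 kHz.
47.6 kHz > fs/2 = 25.1 kHz, folds to fs − 47.6 kHz = 2.6 kHz.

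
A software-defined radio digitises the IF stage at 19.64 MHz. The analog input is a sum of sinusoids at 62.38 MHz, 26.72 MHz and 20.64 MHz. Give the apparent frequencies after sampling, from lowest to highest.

fs/2 = 9.82 MHz.
62.38 MHz mod fs = 3.46 MHz.
3.46 MHz ≤ fs/2 = 9.82 MHz, appears at 3.46 MHz.
26.72 MHz mod fs = 7.08 MHz.
7.08 MHz ≤ fs/2 = 9.82 MHz, appears at 7.08 MHz.
20.64 MHz mod fs = 1 MHz.
1 MHz ≤ fs/2 = 9.82 MHz, appears at 1 MHz.
Distinct values: {1 MHz, 3.46 MHz, 7.08 MHz}.

1 MHz, 3.46 MHz, 7.08 MHz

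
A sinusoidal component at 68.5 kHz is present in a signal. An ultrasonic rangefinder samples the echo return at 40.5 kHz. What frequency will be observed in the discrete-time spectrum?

12.5 kHz

68.5 kHz mod fs = 28 kHz.
28 kHz > fs/2 = 20.25 kHz, folds to fs − 28 kHz = 12.5 kHz.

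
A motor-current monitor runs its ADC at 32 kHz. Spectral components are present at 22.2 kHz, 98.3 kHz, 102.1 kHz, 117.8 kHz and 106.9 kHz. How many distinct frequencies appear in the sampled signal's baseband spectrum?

fs/2 = 16 kHz.
22.2 kHz > fs/2 = 16 kHz, folds to fs − 22.2 kHz = 9.8 kHz.
98.3 kHz mod fs = 2.3 kHz.
2.3 kHz ≤ fs/2 = 16 kHz, appears at 2.3 kHz.
102.1 kHz mod fs = 6.1 kHz.
6.1 kHz ≤ fs/2 = 16 kHz, appears at 6.1 kHz.
117.8 kHz mod fs = 21.8 kHz.
21.8 kHz > fs/2 = 16 kHz, folds to fs − 21.8 kHz = 10.2 kHz.
106.9 kHz mod fs = 10.9 kHz.
10.9 kHz ≤ fs/2 = 16 kHz, appears at 10.9 kHz.
Distinct values: {2.3 kHz, 6.1 kHz, 9.8 kHz, 10.2 kHz, 10.9 kHz} → 5.

5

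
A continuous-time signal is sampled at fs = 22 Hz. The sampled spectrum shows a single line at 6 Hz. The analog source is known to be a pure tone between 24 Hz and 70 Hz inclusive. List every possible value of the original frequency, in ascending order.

Frequencies that alias to 6 Hz are k·fs ± 6 Hz for integer k ≥ 0.
k=0: 6 Hz.
k=1: 16 Hz, 28 Hz.
k=2: 38 Hz, 50 Hz.
k=3: 60 Hz, 72 Hz.
k=4: 82 Hz, 94 Hz.
Within [24 Hz, 70 Hz]: 28 Hz, 38 Hz, 50 Hz, 60 Hz.

28 Hz, 38 Hz, 50 Hz, 60 Hz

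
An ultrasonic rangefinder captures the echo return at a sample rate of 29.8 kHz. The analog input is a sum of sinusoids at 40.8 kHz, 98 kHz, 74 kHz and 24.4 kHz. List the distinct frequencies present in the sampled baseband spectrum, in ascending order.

5.4 kHz, 8.6 kHz, 11 kHz, 14.4 kHz

fs/2 = 14.9 kHz.
40.8 kHz mod fs = 11 kHz.
11 kHz ≤ fs/2 = 14.9 kHz, appears at 11 kHz.
98 kHz mod fs = 8.6 kHz.
8.6 kHz ≤ fs/2 = 14.9 kHz, appears at 8.6 kHz.
74 kHz mod fs = 14.4 kHz.
14.4 kHz ≤ fs/2 = 14.9 kHz, appears at 14.4 kHz.
24.4 kHz > fs/2 = 14.9 kHz, folds to fs − 24.4 kHz = 5.4 kHz.
Distinct values: {5.4 kHz, 8.6 kHz, 11 kHz, 14.4 kHz}.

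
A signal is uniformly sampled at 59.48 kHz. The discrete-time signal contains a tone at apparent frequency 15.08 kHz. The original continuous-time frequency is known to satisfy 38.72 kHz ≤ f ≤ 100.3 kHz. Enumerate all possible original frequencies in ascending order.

44.4 kHz, 74.56 kHz

Frequencies that alias to 15.08 kHz are k·fs ± 15.08 kHz for integer k ≥ 0.
k=0: 15.08 kHz.
k=1: 44.4 kHz, 74.56 kHz.
k=2: 103.88 kHz, 134.04 kHz.
Within [38.72 kHz, 100.3 kHz]: 44.4 kHz, 74.56 kHz.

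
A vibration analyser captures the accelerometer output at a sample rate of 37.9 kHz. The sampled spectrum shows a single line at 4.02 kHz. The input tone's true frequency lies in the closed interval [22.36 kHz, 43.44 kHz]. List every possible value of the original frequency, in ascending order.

33.88 kHz, 41.92 kHz

Frequencies that alias to 4.02 kHz are k·fs ± 4.02 kHz for integer k ≥ 0.
k=0: 4.02 kHz.
k=1: 33.88 kHz, 41.92 kHz.
k=2: 71.78 kHz, 79.82 kHz.
Within [22.36 kHz, 43.44 kHz]: 33.88 kHz, 41.92 kHz.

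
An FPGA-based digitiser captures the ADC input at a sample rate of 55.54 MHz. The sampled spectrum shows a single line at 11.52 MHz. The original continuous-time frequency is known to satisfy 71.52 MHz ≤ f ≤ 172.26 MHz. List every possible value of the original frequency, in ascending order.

Frequencies that alias to 11.52 MHz are k·fs ± 11.52 MHz for integer k ≥ 0.
k=0: 11.52 MHz.
k=1: 44.02 MHz, 67.06 MHz.
k=2: 99.56 MHz, 122.6 MHz.
k=3: 155.1 MHz, 178.14 MHz.
k=4: 210.64 MHz, 233.68 MHz.
Within [71.52 MHz, 172.26 MHz]: 99.56 MHz, 122.6 MHz, 155.1 MHz.

99.56 MHz, 122.6 MHz, 155.1 MHz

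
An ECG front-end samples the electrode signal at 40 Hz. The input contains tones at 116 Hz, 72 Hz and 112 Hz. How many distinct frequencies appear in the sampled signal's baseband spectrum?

2

fs/2 = 20 Hz.
116 Hz mod fs = 36 Hz.
36 Hz > fs/2 = 20 Hz, folds to fs − 36 Hz = 4 Hz.
72 Hz mod fs = 32 Hz.
32 Hz > fs/2 = 20 Hz, folds to fs − 32 Hz = 8 Hz.
112 Hz mod fs = 32 Hz.
32 Hz > fs/2 = 20 Hz, folds to fs − 32 Hz = 8 Hz.
Distinct values: {4 Hz, 8 Hz} → 2.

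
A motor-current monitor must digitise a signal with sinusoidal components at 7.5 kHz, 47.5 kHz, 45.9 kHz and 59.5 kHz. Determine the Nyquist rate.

119 kHz

Highest-frequency component: 59.5 kHz.
Nyquist rate = 2 × 59.5 kHz = 119 kHz.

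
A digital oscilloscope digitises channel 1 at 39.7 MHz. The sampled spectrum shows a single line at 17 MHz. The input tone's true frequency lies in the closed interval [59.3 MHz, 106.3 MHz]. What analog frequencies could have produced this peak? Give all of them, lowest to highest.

Frequencies that alias to 17 MHz are k·fs ± 17 MHz for integer k ≥ 0.
k=0: 17 MHz.
k=1: 22.7 MHz, 56.7 MHz.
k=2: 62.4 MHz, 96.4 MHz.
k=3: 102.1 MHz, 136.1 MHz.
k=4: 141.8 MHz, 175.8 MHz.
Within [59.3 MHz, 106.3 MHz]: 62.4 MHz, 96.4 MHz, 102.1 MHz.

62.4 MHz, 96.4 MHz, 102.1 MHz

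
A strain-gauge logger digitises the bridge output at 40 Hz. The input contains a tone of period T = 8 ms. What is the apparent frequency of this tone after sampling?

T = 8 ms → f = 1/T = 125 Hz.
125 Hz mod fs = 5 Hz.
5 Hz ≤ fs/2 = 20 Hz, appears at 5 Hz.

5 Hz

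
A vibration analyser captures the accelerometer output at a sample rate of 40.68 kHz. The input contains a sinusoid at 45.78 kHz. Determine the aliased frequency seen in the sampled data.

45.78 kHz mod fs = 5.1 kHz.
5.1 kHz ≤ fs/2 = 20.34 kHz, appears at 5.1 kHz.

5.1 kHz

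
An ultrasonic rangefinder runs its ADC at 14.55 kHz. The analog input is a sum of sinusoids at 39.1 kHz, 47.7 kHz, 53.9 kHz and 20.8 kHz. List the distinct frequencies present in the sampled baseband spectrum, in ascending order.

4.05 kHz, 4.3 kHz, 4.55 kHz, 6.25 kHz

fs/2 = 7.275 kHz.
39.1 kHz mod fs = 10 kHz.
10 kHz > fs/2 = 7.275 kHz, folds to fs − 10 kHz = 4.55 kHz.
47.7 kHz mod fs = 4.05 kHz.
4.05 kHz ≤ fs/2 = 7.275 kHz, appears at 4.05 kHz.
53.9 kHz mod fs = 10.25 kHz.
10.25 kHz > fs/2 = 7.275 kHz, folds to fs − 10.25 kHz = 4.3 kHz.
20.8 kHz mod fs = 6.25 kHz.
6.25 kHz ≤ fs/2 = 7.275 kHz, appears at 6.25 kHz.
Distinct values: {4.05 kHz, 4.3 kHz, 4.55 kHz, 6.25 kHz}.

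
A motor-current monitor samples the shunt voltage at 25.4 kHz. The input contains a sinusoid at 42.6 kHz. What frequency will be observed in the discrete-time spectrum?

42.6 kHz mod fs = 17.2 kHz.
17.2 kHz > fs/2 = 12.7 kHz, folds to fs − 17.2 kHz = 8.2 kHz.

8.2 kHz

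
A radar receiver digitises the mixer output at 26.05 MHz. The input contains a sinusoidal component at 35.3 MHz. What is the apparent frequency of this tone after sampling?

9.25 MHz

35.3 MHz mod fs = 9.25 MHz.
9.25 MHz ≤ fs/2 = 13.025 MHz, appears at 9.25 MHz.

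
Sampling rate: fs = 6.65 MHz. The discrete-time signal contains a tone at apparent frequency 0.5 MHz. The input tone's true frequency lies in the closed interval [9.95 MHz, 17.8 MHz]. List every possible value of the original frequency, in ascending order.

12.8 MHz, 13.8 MHz

Frequencies that alias to 0.5 MHz are k·fs ± 0.5 MHz for integer k ≥ 0.
k=0: 0.5 MHz.
k=1: 6.15 MHz, 7.15 MHz.
k=2: 12.8 MHz, 13.8 MHz.
k=3: 19.45 MHz, 20.45 MHz.
Within [9.95 MHz, 17.8 MHz]: 12.8 MHz, 13.8 MHz.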